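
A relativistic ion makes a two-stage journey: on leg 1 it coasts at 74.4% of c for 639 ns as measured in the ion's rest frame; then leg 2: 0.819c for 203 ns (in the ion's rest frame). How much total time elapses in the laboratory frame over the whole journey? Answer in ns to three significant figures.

Δt = 1310 ns

Leg 1: β = 0.744; γ = 1/√(1 − 0.744²) = 1/√0.4465 = 1.497; Δt_1 = 1.497 × 639 = 956.3 ns.
Leg 2: γ = 1/√(1 − 0.819²) = 1/√0.3292 = 1.743; Δt_2 = 1.743 × 203 = 353.8 ns.
Total: 956.3 + 353.8 ns.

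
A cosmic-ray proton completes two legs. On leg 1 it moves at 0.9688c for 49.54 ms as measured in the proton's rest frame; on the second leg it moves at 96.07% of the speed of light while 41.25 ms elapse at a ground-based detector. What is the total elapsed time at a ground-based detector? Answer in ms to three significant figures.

Δt = 241 ms

Leg 1: γ = 1/√(1 − 0.9688²) = 1/√0.06143 = 4.035; Δt_1 = 4.035 × 49.54 = 199.9 ms.
Leg 2: 41.25 ms is already measured at a ground-based detector.
Total: 199.9 + 41.25 ms.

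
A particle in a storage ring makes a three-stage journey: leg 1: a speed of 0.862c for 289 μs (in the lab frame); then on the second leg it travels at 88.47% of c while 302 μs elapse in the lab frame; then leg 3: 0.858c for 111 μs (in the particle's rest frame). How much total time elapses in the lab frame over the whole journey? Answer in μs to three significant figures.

Δt = 807 μs

Leg 1: 289 μs is already measured in the lab frame.
Leg 2: 302 μs is already measured in the lab frame.
Leg 3: γ = 1/√(1 − 0.858²) = 1/√0.2638 = 1.947; Δt_3 = 1.947 × 111 = 216.1 μs.
Total: 289.0 + 302.0 + 216.1 μs.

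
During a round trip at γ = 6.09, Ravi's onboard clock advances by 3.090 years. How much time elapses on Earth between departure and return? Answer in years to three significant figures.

γ = 6.09
Earth-frame duration is the dilated interval: Δt = γτ = 6.090 × 3.090 years.

Δt = 18.8 years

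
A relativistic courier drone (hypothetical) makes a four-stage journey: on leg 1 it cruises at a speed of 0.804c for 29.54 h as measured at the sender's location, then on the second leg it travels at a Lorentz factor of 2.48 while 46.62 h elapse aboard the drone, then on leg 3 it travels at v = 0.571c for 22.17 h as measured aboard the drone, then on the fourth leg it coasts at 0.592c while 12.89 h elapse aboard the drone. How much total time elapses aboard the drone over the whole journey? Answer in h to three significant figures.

Leg 1: γ = 1/√(1 − 0.804²) = 1/√0.3536 = 1.682; τ_1 = 29.54/1.682 = 17.57 h.
Leg 2: 46.62 h is already measured aboard the drone.
Leg 3: 22.17 h is already measured aboard the drone.
Leg 4: 12.89 h is already measured aboard the drone.
Total: 17.57 + 46.62 + 22.17 + 12.89 h.

τ = 99.2 h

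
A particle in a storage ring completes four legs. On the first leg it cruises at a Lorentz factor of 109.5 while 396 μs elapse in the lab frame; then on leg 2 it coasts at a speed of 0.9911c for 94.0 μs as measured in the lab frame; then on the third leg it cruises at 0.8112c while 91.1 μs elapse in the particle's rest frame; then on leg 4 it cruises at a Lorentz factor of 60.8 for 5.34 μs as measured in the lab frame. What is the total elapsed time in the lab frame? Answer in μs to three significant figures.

Leg 1: 396 μs is already measured in the lab frame.
Leg 2: 94.0 μs is already measured in the lab frame.
Leg 3: γ = 1/√(1 − 0.8112²) = 1/√0.3420 = 1.710; Δt_3 = 1.710 × 91.1 = 155.8 μs.
Leg 4: 5.34 μs is already measured in the lab frame.
Total: 396.0 + 94.00 + 155.8 + 5.340 μs.

Δt = 651 μs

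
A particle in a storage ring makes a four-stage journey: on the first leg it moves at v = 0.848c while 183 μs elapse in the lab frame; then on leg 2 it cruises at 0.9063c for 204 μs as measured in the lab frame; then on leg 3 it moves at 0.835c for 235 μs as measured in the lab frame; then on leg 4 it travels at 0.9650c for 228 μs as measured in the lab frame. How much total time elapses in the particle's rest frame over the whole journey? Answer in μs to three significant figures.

τ = 372 μs

Leg 1: γ = 1/√(1 − 0.848²) = 1/√0.2809 = 1.887; τ_1 = 183/1.887 = 96.99 μs.
Leg 2: γ = 1/√(1 − 0.9063²) = 1/√0.1786 = 2.366; τ_2 = 204/2.366 = 86.22 μs.
Leg 3: γ = 1/√(1 − 0.835²) = 1/√0.3028 = 1.817; τ_3 = 235/1.817 = 129.3 μs.
Leg 4: γ = 1/√(1 − 0.9650²) = 1/√0.06878 = 3.813; τ_4 = 228/3.813 = 59.79 μs.
Total: 96.99 + 86.22 + 129.3 + 59.79 μs.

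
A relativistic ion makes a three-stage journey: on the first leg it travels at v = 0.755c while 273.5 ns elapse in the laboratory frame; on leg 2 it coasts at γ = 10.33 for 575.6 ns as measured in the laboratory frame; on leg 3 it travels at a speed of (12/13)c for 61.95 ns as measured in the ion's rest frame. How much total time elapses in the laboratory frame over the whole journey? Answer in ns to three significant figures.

Leg 1: 273.5 ns is already measured in the laboratory frame.
Leg 2: 575.6 ns is already measured in the laboratory frame.
Leg 3: γ = 1/√(1 − (12/13)²) = 13/5 = 2.600; Δt_3 = 2.600 × 61.95 = 161.1 ns.
Total: 273.5 + 575.6 + 161.1 ns.

Δt = 1010 ns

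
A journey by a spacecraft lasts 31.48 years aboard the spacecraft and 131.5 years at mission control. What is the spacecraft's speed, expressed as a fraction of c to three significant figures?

β = 0.971

The proper time is measured aboard the spacecraft (both events occur at the spacecraft's location); Δt is measured at mission control. γ = Δt/τ = 131.5/31.48 = 4.177.
β = √(1 − 1/γ²) = √(1 − 0.05731) = √0.9427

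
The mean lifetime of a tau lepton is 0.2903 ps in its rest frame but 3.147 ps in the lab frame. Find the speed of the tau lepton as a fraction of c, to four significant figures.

γ = Δt/τ₀ = 3.147/0.2903 = 10.84
β = √(1 − 1/γ²) = √(1 − 0.008509) = √0.9915

v = 0.9957c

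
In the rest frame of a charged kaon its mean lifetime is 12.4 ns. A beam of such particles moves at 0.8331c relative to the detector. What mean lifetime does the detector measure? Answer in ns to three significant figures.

γ = 1/√(1 − 0.8331²) = 1/√0.3059 = 1.808
The rest-frame lifetime is the proper time; the lab measures the dilated interval Δt = γτ₀ = 1.808 × 12.4 ns.

Δt = 22.4 ns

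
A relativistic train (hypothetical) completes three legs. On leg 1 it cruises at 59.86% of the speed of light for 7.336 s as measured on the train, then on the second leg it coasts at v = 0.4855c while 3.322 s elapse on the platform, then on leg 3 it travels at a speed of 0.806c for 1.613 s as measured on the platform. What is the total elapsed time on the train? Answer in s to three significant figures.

Leg 1: 7.336 s is already measured on the train.
Leg 2: γ = 1/√(1 − 0.4855²) = 1/√0.7643 = 1.144; τ_2 = 3.322/1.144 = 2.904 s.
Leg 3: γ = 1/√(1 − 0.806²) = 1/√0.3504 = 1.689; τ_3 = 1.613/1.689 = 0.9548 s.
Total: 7.336 + 2.904 + 0.9548 s.

τ = 11.2 s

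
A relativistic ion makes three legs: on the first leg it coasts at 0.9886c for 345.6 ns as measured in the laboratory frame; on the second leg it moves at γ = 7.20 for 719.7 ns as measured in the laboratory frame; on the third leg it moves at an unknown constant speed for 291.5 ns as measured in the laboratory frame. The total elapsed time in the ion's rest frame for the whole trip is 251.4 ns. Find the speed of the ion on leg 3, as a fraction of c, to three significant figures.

Leg 1: γ = 1/√(1 − 0.9886²) = 1/√0.02267 = 6.642; τ_1 = 345.6/6.642 = 52.04 ns.
Leg 2: γ = 7.20; τ_2 = 719.7/7.200 = 99.96 ns.
Leg 3: speed unknown; τ_3 = 291.5/γ_3.
Total proper time: 52.04 + 99.96 + τ_3 = 251.4, so τ_3 = 251.4 − 152.0 = 99.41 ns.
γ_3 = 291.5/99.41 = 2.932; β = √(1 − 1/γ²) = √0.8837.

β = 0.940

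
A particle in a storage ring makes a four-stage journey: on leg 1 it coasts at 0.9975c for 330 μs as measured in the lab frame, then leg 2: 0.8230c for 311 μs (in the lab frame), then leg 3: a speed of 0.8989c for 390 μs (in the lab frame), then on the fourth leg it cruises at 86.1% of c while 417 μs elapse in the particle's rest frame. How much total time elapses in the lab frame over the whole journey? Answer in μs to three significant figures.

Leg 1: 330 μs is already measured in the lab frame.
Leg 2: 311 μs is already measured in the lab frame.
Leg 3: 390 μs is already measured in the lab frame.
Leg 4: β = 0.861; γ = 1/√(1 − 0.861²) = 1/√0.2587 = 1.966; Δt_4 = 1.966 × 417 = 819.9 μs.
Total: 330.0 + 311.0 + 390.0 + 819.9 μs.

Δt = 1850 μs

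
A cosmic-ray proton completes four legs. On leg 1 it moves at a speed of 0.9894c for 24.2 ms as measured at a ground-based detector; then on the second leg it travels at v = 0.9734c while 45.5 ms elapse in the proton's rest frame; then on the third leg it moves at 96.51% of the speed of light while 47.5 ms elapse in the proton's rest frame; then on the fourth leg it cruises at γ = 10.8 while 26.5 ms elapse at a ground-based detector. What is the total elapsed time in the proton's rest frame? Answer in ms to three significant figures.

τ = 99.0 ms

Leg 1: γ = 1/√(1 − 0.9894²) = 1/√0.02109 = 6.886; τ_1 = 24.2/6.886 = 3.514 ms.
Leg 2: 45.5 ms is already measured in the proton's rest frame.
Leg 3: 47.5 ms is already measured in the proton's rest frame.
Leg 4: γ = 10.8; τ_4 = 26.5/10.80 = 2.454 ms.
Total: 3.514 + 45.50 + 47.50 + 2.454 ms.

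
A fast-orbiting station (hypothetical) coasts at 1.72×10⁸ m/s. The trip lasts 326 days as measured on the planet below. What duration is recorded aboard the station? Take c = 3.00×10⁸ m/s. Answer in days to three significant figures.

β = 1.72×10⁸/3.00×10⁸ = 0.5733; γ = 1/√(1 − 0.5733²) = 1.221
The interval measured on the planet below is the dilated one; the clock aboard the station measures the proper time τ = Δt/γ = 326/1.221 days.

τ = 267 days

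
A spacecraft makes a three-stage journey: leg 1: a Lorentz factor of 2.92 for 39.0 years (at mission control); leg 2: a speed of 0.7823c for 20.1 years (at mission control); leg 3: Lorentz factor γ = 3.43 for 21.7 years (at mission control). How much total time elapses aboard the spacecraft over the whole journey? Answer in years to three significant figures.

τ = 32.2 years

Leg 1: γ = 2.92; τ_1 = 39.0/2.920 = 13.36 years.
Leg 2: γ = 1/√(1 − 0.7823²) = 1/√0.3880 = 1.605; τ_2 = 20.1/1.605 = 12.52 years.
Leg 3: γ = 3.43; τ_3 = 21.7/3.430 = 6.327 years.
Total: 13.36 + 12.52 + 6.327 years.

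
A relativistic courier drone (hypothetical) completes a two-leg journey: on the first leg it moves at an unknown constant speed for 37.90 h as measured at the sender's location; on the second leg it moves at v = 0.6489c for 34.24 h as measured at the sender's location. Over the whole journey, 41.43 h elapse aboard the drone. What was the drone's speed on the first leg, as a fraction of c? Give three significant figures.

Leg 1: speed unknown; τ_1 = 37.90/γ_1.
Leg 2: γ = 1/√(1 − 0.6489²) = 1/√0.5789 = 1.314; τ_2 = 34.24/1.314 = 26.05 h.
Total proper time: τ_1 + 26.05 = 41.43, so τ_1 = 41.43 − 26.05 = 15.38 h.
γ_1 = 37.90/15.38 = 2.465; β = √(1 − 1/γ²) = √0.8354.

β = 0.914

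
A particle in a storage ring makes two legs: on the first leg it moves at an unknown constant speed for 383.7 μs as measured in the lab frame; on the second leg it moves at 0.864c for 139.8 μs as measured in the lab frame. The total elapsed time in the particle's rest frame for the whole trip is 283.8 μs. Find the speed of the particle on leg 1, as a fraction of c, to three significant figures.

Leg 1: speed unknown; τ_1 = 383.7/γ_1.
Leg 2: γ = 1/√(1 − 0.864²) = 1/√0.2535 = 1.986; τ_2 = 139.8/1.986 = 70.39 μs.
Total proper time: τ_1 + 70.39 = 283.8, so τ_1 = 283.8 − 70.39 = 213.4 μs.
γ_1 = 383.7/213.4 = 1.798; β = √(1 − 1/γ²) = √0.6906.

β = 0.831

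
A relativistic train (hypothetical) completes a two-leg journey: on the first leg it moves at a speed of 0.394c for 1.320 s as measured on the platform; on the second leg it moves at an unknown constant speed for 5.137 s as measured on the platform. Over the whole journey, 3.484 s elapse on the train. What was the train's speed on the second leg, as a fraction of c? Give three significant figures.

β = 0.897

Leg 1: γ = 1/√(1 − 0.394²) = 1/√0.8448 = 1.088; τ_1 = 1.320/1.088 = 1.213 s.
Leg 2: speed unknown; τ_2 = 5.137/γ_2.
Total proper time: 1.213 + τ_2 = 3.484, so τ_2 = 3.484 − 1.213 = 2.271 s.
γ_2 = 5.137/2.271 = 2.262; β = √(1 − 1/γ²) = √0.8046.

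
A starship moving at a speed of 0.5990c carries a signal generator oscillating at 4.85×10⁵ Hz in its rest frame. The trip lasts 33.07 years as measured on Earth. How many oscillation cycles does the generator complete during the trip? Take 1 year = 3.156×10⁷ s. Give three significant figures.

γ = 1/√(1 − 0.5990²) = 1/√0.6412 = 1.249
The oscillator's own cycle count is N = f × τ where τ is the proper time on the ship. τ = Δt/γ = 33.07/1.249 = 26.48 years = 8.357×10⁸ s.
N = 4.85×10⁵ × 8.357×10⁸ = 4.053×10¹⁴.

N = 4.05×10¹⁴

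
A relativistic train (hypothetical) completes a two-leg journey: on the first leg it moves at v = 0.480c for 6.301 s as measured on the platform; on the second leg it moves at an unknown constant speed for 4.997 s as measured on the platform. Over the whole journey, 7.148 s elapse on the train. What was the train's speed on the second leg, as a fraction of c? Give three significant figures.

Leg 1: γ = 1/√(1 − 0.480²) = 1/√0.7696 = 1.140; τ_1 = 6.301/1.140 = 5.528 s.
Leg 2: speed unknown; τ_2 = 4.997/γ_2.
Total proper time: 5.528 + τ_2 = 7.148, so τ_2 = 7.148 − 5.528 = 1.620 s.
γ_2 = 4.997/1.620 = 3.084; β = √(1 − 1/γ²) = √0.8949.

β = 0.946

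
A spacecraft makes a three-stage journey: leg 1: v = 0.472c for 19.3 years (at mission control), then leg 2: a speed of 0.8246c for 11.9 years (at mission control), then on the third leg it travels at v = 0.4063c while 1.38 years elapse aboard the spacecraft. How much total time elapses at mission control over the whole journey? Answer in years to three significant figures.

Δt = 32.7 years

Leg 1: 19.3 years is already measured at mission control.
Leg 2: 11.9 years is already measured at mission control.
Leg 3: γ = 1/√(1 − 0.4063²) = 1/√0.8349 = 1.094; Δt_3 = 1.094 × 1.38 = 1.510 years.
Total: 19.30 + 11.90 + 1.510 years.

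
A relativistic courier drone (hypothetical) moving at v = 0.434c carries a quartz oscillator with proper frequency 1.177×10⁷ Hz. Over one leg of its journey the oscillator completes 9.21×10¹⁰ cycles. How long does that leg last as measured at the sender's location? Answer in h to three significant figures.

Δt = 2.41 h

γ = 1/√(1 − 0.434²) = 1/√0.8116 = 1.110
Proper time for N cycles: τ = N/f = 9.21×10¹⁰/(1.177×10⁷) = 7.825×10³ s = 2.174 h.
Lab-frame duration Δt = γτ = 1.110 × 2.174 = 2.413 h.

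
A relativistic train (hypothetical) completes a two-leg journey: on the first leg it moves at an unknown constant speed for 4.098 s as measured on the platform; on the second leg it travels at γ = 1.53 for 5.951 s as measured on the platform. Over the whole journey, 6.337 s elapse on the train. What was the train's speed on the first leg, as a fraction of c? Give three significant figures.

Leg 1: speed unknown; τ_1 = 4.098/γ_1.
Leg 2: γ = 1.53; τ_2 = 5.951/1.530 = 3.890 s.
Total proper time: τ_1 + 3.890 = 6.337, so τ_1 = 6.337 − 3.890 = 2.447 s.
γ_1 = 4.098/2.447 = 1.674; β = √(1 − 1/γ²) = √0.6433.

β = 0.802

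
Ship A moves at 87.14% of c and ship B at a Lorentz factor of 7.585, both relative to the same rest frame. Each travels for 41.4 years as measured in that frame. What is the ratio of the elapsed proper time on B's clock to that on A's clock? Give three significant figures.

τ_B/τ_A = 0.269

A: β = 0.8714; γ = 1/√(1 − 0.8714²) = 1/√0.2407 = 2.038. B: γ = 7.585.
τ_A/τ_B = γ_B/γ_A = 7.585/2.038 = 3.721, so τ_B/τ_A = 0.2687.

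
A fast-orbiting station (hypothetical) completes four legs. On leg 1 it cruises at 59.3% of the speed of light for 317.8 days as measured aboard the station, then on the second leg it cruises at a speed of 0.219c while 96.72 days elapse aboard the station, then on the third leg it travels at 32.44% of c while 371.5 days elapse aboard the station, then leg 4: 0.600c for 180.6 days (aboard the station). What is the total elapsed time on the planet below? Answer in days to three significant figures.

Leg 1: β = 0.593; γ = 1/√(1 − 0.593²) = 1/√0.6484 = 1.242; Δt_1 = 1.242 × 317.8 = 394.7 days.
Leg 2: γ = 1/√(1 − 0.219²) = 1/√0.9520 = 1.025; Δt_2 = 1.025 × 96.72 = 99.13 days.
Leg 3: β = 0.3244; γ = 1/√(1 − 0.3244²) = 1/√0.8948 = 1.057; Δt_3 = 1.057 × 371.5 = 392.7 days.
Leg 4: γ = 1/√(1 − 0.600²) = 5/4 = 1.250; Δt_4 = 1.250 × 180.6 = 225.8 days.
Total: 394.7 + 99.13 + 392.7 + 225.8 days.

Δt = 1110 days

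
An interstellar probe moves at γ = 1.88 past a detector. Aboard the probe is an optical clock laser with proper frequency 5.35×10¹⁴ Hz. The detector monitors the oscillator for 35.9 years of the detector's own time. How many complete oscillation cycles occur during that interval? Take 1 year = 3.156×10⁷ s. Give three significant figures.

N = 3.22×10²³

γ = 1.88
During 35.9 years of lab time, the oscillator's proper time advances by τ = Δt/γ = 35.9/1.880 = 19.10 years = 6.027×10⁸ s.
N = f × τ = 5.35×10¹⁴ × 6.027×10⁸ = 3.224×10²³.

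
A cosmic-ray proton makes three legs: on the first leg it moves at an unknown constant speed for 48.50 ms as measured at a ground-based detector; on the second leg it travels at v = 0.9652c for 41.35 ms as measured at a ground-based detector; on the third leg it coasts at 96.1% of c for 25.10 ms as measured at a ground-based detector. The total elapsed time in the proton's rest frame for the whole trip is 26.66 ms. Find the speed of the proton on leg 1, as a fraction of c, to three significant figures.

Leg 1: speed unknown; τ_1 = 48.50/γ_1.
Leg 2: γ = 1/√(1 − 0.9652²) = 1/√0.06839 = 3.824; τ_2 = 41.35/3.824 = 10.81 ms.
Leg 3: β = 0.961; γ = 1/√(1 − 0.961²) = 1/√0.07648 = 3.616; τ_3 = 25.10/3.616 = 6.941 ms.
Total proper time: τ_1 + 10.81 + 6.941 = 26.66, so τ_1 = 26.66 − 17.75 = 8.905 ms.
γ_1 = 48.50/8.905 = 5.446; β = √(1 − 1/γ²) = √0.9663.

β = 0.983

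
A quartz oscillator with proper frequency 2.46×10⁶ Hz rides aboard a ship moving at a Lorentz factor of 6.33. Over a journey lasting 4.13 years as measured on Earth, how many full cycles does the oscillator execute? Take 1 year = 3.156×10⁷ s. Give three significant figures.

N = 5.07×10¹³

γ = 6.33
The oscillator's own cycle count is N = f × τ where τ is the proper time on the ship. τ = Δt/γ = 4.13/6.330 = 0.6524 years = 2.059×10⁷ s.
N = 2.46×10⁶ × 2.059×10⁷ = 5.065×10¹³.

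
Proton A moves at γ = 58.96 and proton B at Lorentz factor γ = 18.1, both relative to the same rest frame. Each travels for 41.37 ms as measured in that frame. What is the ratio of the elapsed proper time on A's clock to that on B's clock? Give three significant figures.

τ_A/τ_B = 0.307

A: γ = 58.96. B: γ = 18.1.
τ_A/τ_B = γ_B/γ_A = 18.10/58.96 = 0.3070, so τ_A/τ_B = 0.3070.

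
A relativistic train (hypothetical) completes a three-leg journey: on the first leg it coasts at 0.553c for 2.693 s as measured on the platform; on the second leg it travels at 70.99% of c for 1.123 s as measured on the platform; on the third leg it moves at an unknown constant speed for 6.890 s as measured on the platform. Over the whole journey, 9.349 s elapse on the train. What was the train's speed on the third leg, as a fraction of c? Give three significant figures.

β = 0.400

Leg 1: γ = 1/√(1 − 0.553²) = 1/√0.6942 = 1.200; τ_1 = 2.693/1.200 = 2.244 s.
Leg 2: β = 0.7099; γ = 1/√(1 − 0.7099²) = 1/√0.4960 = 1.420; τ_2 = 1.123/1.420 = 0.7909 s.
Leg 3: speed unknown; τ_3 = 6.890/γ_3.
Total proper time: 2.244 + 0.7909 + τ_3 = 9.349, so τ_3 = 9.349 − 3.035 = 6.314 s.
γ_3 = 6.890/6.314 = 1.091; β = √(1 − 1/γ²) = √0.1601.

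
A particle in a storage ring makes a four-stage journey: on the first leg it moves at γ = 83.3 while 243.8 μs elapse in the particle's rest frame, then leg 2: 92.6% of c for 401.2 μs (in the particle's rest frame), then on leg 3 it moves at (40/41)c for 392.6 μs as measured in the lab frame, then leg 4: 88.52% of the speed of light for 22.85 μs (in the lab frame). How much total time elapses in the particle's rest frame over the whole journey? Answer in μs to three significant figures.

Leg 1: 243.8 μs is already measured in the particle's rest frame.
Leg 2: 401.2 μs is already measured in the particle's rest frame.
Leg 3: γ = 1/√(1 − (40/41)²) = 41/9 ≈ 4.556; τ_3 = 392.6/4.556 = 86.18 μs.
Leg 4: β = 0.8852; γ = 1/√(1 − 0.8852²) = 1/√0.2164 = 2.150; τ_4 = 22.85/2.150 = 10.63 μs.
Total: 243.8 + 401.2 + 86.18 + 10.63 μs.

τ = 742 μs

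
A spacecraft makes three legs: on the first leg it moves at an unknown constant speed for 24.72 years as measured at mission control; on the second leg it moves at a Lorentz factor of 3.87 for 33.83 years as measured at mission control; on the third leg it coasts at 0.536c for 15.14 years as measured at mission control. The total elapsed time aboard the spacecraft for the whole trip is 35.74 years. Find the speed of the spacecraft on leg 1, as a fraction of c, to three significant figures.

Leg 1: speed unknown; τ_1 = 24.72/γ_1.
Leg 2: γ = 3.87; τ_2 = 33.83/3.870 = 8.742 years.
Leg 3: γ = 1/√(1 − 0.536²) = 1/√0.7127 = 1.185; τ_3 = 15.14/1.185 = 12.78 years.
Total proper time: τ_1 + 8.742 + 12.78 = 35.74, so τ_1 = 35.74 − 21.52 = 14.22 years.
γ_1 = 24.72/14.22 = 1.739; β = √(1 − 1/γ²) = √0.6692.

β = 0.818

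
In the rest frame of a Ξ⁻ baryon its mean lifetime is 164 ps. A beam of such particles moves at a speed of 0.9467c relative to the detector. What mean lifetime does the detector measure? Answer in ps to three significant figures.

γ = 1/√(1 − 0.9467²) = 1/√0.1038 = 3.104
The rest-frame lifetime is the proper time; the lab measures the dilated interval Δt = γτ₀ = 3.104 × 164 ps.

Δt = 509 ps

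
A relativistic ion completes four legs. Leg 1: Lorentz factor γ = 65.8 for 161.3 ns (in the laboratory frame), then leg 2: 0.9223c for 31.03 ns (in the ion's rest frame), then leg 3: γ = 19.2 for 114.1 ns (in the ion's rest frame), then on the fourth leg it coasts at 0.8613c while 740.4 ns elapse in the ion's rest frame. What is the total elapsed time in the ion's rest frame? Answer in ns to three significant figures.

Leg 1: γ = 65.8; τ_1 = 161.3/65.80 = 2.451 ns.
Leg 2: 31.03 ns is already measured in the ion's rest frame.
Leg 3: 114.1 ns is already measured in the ion's rest frame.
Leg 4: 740.4 ns is already measured in the ion's rest frame.
Total: 2.451 + 31.03 + 114.1 + 740.4 ns.

τ = 888 ns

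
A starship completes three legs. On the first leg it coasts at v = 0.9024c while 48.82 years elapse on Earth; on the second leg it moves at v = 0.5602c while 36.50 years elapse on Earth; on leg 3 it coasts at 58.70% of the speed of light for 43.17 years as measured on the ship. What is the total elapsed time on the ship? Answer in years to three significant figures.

Leg 1: γ = 1/√(1 − 0.9024²) = 1/√0.1857 = 2.321; τ_1 = 48.82/2.321 = 21.04 years.
Leg 2: γ = 1/√(1 − 0.5602²) = 1/√0.6862 = 1.207; τ_2 = 36.50/1.207 = 30.24 years.
Leg 3: 43.17 years is already measured on the ship.
Total: 21.04 + 30.24 + 43.17 years.

τ = 94.4 years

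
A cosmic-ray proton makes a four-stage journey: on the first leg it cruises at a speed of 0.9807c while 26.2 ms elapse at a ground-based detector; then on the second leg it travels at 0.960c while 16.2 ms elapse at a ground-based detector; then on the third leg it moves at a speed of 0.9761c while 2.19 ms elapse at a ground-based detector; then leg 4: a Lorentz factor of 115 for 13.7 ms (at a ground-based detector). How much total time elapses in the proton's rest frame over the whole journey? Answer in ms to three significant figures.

Leg 1: γ = 1/√(1 − 0.9807²) = 1/√0.03823 = 5.115; τ_1 = 26.2/5.115 = 5.123 ms.
Leg 2: γ = 1/√(1 − 0.960²) = 25/7 ≈ 3.571; τ_2 = 16.2/3.571 = 4.536 ms.
Leg 3: γ = 1/√(1 − 0.9761²) = 1/√0.04723 = 4.601; τ_3 = 2.19/4.601 = 0.4759 ms.
Leg 4: γ = 115; τ_4 = 13.7/115.0 = 0.1191 ms.
Total: 5.123 + 4.536 + 0.4759 + 0.1191 ms.

τ = 10.3 ms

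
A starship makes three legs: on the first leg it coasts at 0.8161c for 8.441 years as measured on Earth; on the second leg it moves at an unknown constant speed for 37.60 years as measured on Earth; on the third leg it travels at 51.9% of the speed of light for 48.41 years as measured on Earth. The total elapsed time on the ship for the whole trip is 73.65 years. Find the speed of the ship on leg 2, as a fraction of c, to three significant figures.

Leg 1: γ = 1/√(1 − 0.8161²) = 1/√0.3340 = 1.730; τ_1 = 8.441/1.730 = 4.878 years.
Leg 2: speed unknown; τ_2 = 37.60/γ_2.
Leg 3: β = 0.519; γ = 1/√(1 − 0.519²) = 1/√0.7306 = 1.170; τ_3 = 48.41/1.170 = 41.38 years.
Total proper time: 4.878 + τ_2 + 41.38 = 73.65, so τ_2 = 73.65 − 46.26 = 27.39 years.
γ_2 = 37.60/27.39 = 1.373; β = √(1 − 1/γ²) = √0.4693.

β = 0.685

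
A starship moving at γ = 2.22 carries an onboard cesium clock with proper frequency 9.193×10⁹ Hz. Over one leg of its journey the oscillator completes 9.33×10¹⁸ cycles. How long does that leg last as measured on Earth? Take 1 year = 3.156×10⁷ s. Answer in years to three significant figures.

γ = 2.22
Proper time for N cycles: τ = N/f = 9.33×10¹⁸/(9.193×10⁹) = 1.015×10⁹ s = 32.16 years.
Lab-frame duration Δt = γτ = 2.220 × 32.16 = 71.39 years.

Δt = 71.4 years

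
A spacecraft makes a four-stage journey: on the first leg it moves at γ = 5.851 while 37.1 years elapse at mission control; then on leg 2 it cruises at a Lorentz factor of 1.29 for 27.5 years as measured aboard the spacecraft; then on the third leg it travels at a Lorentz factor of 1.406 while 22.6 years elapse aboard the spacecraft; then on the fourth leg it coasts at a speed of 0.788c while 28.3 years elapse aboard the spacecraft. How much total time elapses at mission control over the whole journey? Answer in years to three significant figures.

Δt = 150 years

Leg 1: 37.1 years is already measured at mission control.
Leg 2: γ = 1.29; Δt_2 = 1.290 × 27.5 = 35.48 years.
Leg 3: γ = 1.406; Δt_3 = 1.406 × 22.6 = 31.78 years.
Leg 4: γ = 1/√(1 − 0.788²) = 1/√0.3791 = 1.624; Δt_4 = 1.624 × 28.3 = 45.97 years.
Total: 37.10 + 35.48 + 31.78 + 45.97 years.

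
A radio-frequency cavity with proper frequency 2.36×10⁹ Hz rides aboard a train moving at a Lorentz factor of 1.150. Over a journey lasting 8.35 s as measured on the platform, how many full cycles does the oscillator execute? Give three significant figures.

γ = 1.150
The oscillator's own cycle count is N = f × τ where τ is the proper time on the train. τ = Δt/γ = 8.35/1.150 = 7.261 s = 7.261×10⁰ s.
N = 2.36×10⁹ × 7.261×10⁰ = 1.714×10¹⁰.

N = 1.71×10¹⁰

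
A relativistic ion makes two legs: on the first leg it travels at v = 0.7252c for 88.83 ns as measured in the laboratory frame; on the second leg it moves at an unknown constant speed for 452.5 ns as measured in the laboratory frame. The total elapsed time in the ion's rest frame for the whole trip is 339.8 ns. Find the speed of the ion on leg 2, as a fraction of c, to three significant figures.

Leg 1: γ = 1/√(1 − 0.7252²) = 1/√0.4741 = 1.452; τ_1 = 88.83/1.452 = 61.16 ns.
Leg 2: speed unknown; τ_2 = 452.5/γ_2.
Total proper time: 61.16 + τ_2 = 339.8, so τ_2 = 339.8 − 61.16 = 278.6 ns.
γ_2 = 452.5/278.6 = 1.624; β = √(1 − 1/γ²) = √0.6208.

β = 0.788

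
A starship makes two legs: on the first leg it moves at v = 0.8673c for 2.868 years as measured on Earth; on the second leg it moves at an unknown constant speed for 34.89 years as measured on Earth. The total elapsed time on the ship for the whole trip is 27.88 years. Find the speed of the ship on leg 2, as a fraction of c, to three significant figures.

β = 0.652

Leg 1: γ = 1/√(1 − 0.8673²) = 1/√0.2478 = 2.009; τ_1 = 2.868/2.009 = 1.428 years.
Leg 2: speed unknown; τ_2 = 34.89/γ_2.
Total proper time: 1.428 + τ_2 = 27.88, so τ_2 = 27.88 − 1.428 = 26.45 years.
γ_2 = 34.89/26.45 = 1.319; β = √(1 − 1/γ²) = √0.4252.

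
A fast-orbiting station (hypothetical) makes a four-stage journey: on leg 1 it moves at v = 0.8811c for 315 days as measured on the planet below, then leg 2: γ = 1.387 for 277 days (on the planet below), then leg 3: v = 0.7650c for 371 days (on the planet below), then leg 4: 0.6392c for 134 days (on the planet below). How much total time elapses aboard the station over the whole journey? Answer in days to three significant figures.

τ = 691 days

Leg 1: γ = 1/√(1 − 0.8811²) = 1/√0.2237 = 2.114; τ_1 = 315/2.114 = 149.0 days.
Leg 2: γ = 1.387; τ_2 = 277/1.387 = 199.7 days.
Leg 3: γ = 1/√(1 − 0.7650²) = 1/√0.4148 = 1.553; τ_3 = 371/1.553 = 238.9 days.
Leg 4: γ = 1/√(1 − 0.6392²) = 1/√0.5914 = 1.300; τ_4 = 134/1.300 = 103.1 days.
Total: 149.0 + 199.7 + 238.9 + 103.1 days.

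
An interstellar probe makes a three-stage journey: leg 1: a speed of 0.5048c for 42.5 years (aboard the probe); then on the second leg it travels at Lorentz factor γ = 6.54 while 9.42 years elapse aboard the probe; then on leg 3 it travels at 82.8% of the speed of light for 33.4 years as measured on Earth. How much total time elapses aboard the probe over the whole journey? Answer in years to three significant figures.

τ = 70.6 years

Leg 1: 42.5 years is already measured aboard the probe.
Leg 2: 9.42 years is already measured aboard the probe.
Leg 3: β = 0.828; γ = 1/√(1 − 0.828²) = 1/√0.3144 = 1.783; τ_3 = 33.4/1.783 = 18.73 years.
Total: 42.50 + 9.420 + 18.73 years.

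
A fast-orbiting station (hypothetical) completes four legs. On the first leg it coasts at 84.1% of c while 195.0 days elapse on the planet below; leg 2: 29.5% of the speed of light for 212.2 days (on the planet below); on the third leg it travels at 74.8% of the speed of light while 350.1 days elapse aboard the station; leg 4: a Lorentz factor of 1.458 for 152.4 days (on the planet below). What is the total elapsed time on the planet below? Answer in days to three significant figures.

Δt = 1090 days

Leg 1: 195.0 days is already measured on the planet below.
Leg 2: 212.2 days is already measured on the planet below.
Leg 3: β = 0.748; γ = 1/√(1 − 0.748²) = 1/√0.4405 = 1.507; Δt_3 = 1.507 × 350.1 = 527.5 days.
Leg 4: 152.4 days is already measured on the planet below.
Total: 195.0 + 212.2 + 527.5 + 152.4 days.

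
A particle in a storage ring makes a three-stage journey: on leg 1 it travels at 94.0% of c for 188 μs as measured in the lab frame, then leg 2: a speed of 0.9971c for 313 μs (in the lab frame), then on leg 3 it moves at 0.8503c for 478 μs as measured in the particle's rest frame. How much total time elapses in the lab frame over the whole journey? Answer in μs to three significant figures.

Δt = 1410 μs

Leg 1: 188 μs is already measured in the lab frame.
Leg 2: 313 μs is already measured in the lab frame.
Leg 3: γ = 1/√(1 − 0.8503²) = 1/√0.2770 = 1.900; Δt_3 = 1.900 × 478 = 908.2 μs.
Total: 188.0 + 313.0 + 908.2 μs.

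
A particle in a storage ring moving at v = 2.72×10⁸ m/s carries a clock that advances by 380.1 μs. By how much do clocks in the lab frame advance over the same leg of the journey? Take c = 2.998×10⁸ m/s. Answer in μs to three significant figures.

Δt = 904 μs

β = 2.72×10⁸/2.998×10⁸ = 0.9073; γ = 1/√(1 − 0.9073²) = 2.378
The interval measured in the particle's rest frame is the proper time (both events occur at the same place in that frame); the lab-frame interval is Δt = γτ = 2.378 × 380.1 μs.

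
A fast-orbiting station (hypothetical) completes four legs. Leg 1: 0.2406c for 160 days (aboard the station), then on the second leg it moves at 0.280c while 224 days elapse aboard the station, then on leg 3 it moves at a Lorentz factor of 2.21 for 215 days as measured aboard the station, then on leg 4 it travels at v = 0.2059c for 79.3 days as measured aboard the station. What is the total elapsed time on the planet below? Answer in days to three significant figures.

Leg 1: γ = 1/√(1 − 0.2406²) = 1/√0.9421 = 1.030; Δt_1 = 1.030 × 160 = 164.8 days.
Leg 2: γ = 1/√(1 − 0.280²) = 25/24 ≈ 1.042; Δt_2 = 1.042 × 224 = 233.3 days.
Leg 3: γ = 2.21; Δt_3 = 2.210 × 215 = 475.2 days.
Leg 4: γ = 1/√(1 − 0.2059²) = 1/√0.9576 = 1.022; Δt_4 = 1.022 × 79.3 = 81.04 days.
Total: 164.8 + 233.3 + 475.2 + 81.04 days.

Δt = 954 days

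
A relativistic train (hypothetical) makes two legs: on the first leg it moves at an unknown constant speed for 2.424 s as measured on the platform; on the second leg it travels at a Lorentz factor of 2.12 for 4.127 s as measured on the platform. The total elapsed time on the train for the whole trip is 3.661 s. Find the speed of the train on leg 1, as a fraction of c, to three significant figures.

Leg 1: speed unknown; τ_1 = 2.424/γ_1.
Leg 2: γ = 2.12; τ_2 = 4.127/2.120 = 1.947 s.
Total proper time: τ_1 + 1.947 = 3.661, so τ_1 = 3.661 − 1.947 = 1.714 s.
γ_1 = 2.424/1.714 = 1.414; β = √(1 − 1/γ²) = √0.4998.

β = 0.707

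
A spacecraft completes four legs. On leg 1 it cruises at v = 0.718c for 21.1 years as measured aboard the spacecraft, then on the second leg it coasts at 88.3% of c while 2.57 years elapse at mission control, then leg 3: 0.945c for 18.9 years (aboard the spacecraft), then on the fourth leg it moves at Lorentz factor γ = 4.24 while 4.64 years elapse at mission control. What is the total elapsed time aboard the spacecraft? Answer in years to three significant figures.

τ = 42.3 years

Leg 1: 21.1 years is already measured aboard the spacecraft.
Leg 2: β = 0.883; γ = 1/√(1 − 0.883²) = 1/√0.2203 = 2.131; τ_2 = 2.57/2.131 = 1.206 years.
Leg 3: 18.9 years is already measured aboard the spacecraft.
Leg 4: γ = 4.24; τ_4 = 4.64/4.240 = 1.094 years.
Total: 21.10 + 1.206 + 18.90 + 1.094 years.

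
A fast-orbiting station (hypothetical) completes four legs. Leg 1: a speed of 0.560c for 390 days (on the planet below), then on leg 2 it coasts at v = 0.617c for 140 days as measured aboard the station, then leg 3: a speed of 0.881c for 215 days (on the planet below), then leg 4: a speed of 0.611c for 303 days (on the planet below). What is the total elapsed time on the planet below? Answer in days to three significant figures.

Leg 1: 390 days is already measured on the planet below.
Leg 2: γ = 1/√(1 − 0.617²) = 1/√0.6193 = 1.271; Δt_2 = 1.271 × 140 = 177.9 days.
Leg 3: 215 days is already measured on the planet below.
Leg 4: 303 days is already measured on the planet below.
Total: 390.0 + 177.9 + 215.0 + 303.0 days.

Δt = 1090 days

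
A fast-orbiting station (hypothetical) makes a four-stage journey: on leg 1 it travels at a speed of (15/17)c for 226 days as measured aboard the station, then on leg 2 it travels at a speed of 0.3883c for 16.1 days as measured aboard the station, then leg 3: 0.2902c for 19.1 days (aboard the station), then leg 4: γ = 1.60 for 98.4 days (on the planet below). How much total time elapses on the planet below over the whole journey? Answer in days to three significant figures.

Δt = 616 days

Leg 1: γ = 1/√(1 − (15/17)²) = 17/8 = 2.125; Δt_1 = 2.125 × 226 = 480.2 days.
Leg 2: γ = 1/√(1 − 0.3883²) = 1/√0.8492 = 1.085; Δt_2 = 1.085 × 16.1 = 17.47 days.
Leg 3: γ = 1/√(1 − 0.2902²) = 1/√0.9158 = 1.045; Δt_3 = 1.045 × 19.1 = 19.96 days.
Leg 4: 98.4 days is already measured on the planet below.
Total: 480.2 + 17.47 + 19.96 + 98.40 days.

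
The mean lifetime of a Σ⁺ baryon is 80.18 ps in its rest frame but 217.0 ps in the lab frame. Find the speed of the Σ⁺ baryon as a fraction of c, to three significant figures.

v = 0.929c

γ = Δt/τ₀ = 217.0/80.18 = 2.706
β = √(1 − 1/γ²) = √(1 − 0.1365) = √0.8635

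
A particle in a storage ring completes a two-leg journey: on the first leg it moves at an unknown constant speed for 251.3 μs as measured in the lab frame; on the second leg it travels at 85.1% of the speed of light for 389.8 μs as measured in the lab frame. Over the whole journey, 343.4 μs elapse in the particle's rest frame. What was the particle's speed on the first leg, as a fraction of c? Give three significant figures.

Leg 1: speed unknown; τ_1 = 251.3/γ_1.
Leg 2: β = 0.851; γ = 1/√(1 − 0.851²) = 1/√0.2758 = 1.904; τ_2 = 389.8/1.904 = 204.7 μs.
Total proper time: τ_1 + 204.7 = 343.4, so τ_1 = 343.4 − 204.7 = 138.7 μs.
γ_1 = 251.3/138.7 = 1.812; β = √(1 − 1/γ²) = √0.6954.

β = 0.834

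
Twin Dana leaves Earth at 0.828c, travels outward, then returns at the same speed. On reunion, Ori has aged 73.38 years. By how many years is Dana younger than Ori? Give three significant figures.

γ = 1/√(1 − 0.828²) = 1/√0.3144 = 1.783
Dana's elapsed proper time: τ = 73.38/1.783 = 41.15 years.
Age gap = Δt − τ = 73.38 − 41.15 years.

Δt − τ = 32.2 years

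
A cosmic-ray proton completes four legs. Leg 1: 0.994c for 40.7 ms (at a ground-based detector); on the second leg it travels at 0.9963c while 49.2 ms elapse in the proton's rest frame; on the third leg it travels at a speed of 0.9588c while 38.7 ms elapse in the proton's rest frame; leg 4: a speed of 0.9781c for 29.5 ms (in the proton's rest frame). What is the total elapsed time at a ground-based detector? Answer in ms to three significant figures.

Δt = 891 ms

Leg 1: 40.7 ms is already measured at a ground-based detector.
Leg 2: γ = 1/√(1 − 0.9963²) = 1/√0.007386 = 11.64; Δt_2 = 11.64 × 49.2 = 572.5 ms.
Leg 3: γ = 1/√(1 − 0.9588²) = 1/√0.08070 = 3.520; Δt_3 = 3.520 × 38.7 = 136.2 ms.
Leg 4: γ = 1/√(1 − 0.9781²) = 1/√0.04332 = 4.805; Δt_4 = 4.805 × 29.5 = 141.7 ms.
Total: 40.70 + 572.5 + 136.2 + 141.7 ms.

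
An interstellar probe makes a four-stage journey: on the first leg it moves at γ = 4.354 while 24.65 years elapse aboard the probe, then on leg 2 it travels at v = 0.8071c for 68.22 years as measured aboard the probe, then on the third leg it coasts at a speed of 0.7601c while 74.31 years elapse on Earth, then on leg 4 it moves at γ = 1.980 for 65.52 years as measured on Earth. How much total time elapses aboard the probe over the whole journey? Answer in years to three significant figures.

Leg 1: 24.65 years is already measured aboard the probe.
Leg 2: 68.22 years is already measured aboard the probe.
Leg 3: γ = 1/√(1 − 0.7601²) = 1/√0.4222 = 1.539; τ_3 = 74.31/1.539 = 48.29 years.
Leg 4: γ = 1.980; τ_4 = 65.52/1.980 = 33.09 years.
Total: 24.65 + 68.22 + 48.29 + 33.09 years.

τ = 174 years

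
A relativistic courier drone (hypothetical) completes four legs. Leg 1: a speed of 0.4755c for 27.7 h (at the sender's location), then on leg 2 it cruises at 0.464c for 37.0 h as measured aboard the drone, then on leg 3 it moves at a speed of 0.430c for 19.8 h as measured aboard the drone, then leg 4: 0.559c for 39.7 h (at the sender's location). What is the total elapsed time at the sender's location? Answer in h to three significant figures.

Leg 1: 27.7 h is already measured at the sender's location.
Leg 2: γ = 1/√(1 − 0.464²) = 1/√0.7847 = 1.129; Δt_2 = 1.129 × 37.0 = 41.77 h.
Leg 3: γ = 1/√(1 − 0.430²) = 1/√0.8151 = 1.108; Δt_3 = 1.108 × 19.8 = 21.93 h.
Leg 4: 39.7 h is already measured at the sender's location.
Total: 27.70 + 41.77 + 21.93 + 39.70 h.

Δt = 131 h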